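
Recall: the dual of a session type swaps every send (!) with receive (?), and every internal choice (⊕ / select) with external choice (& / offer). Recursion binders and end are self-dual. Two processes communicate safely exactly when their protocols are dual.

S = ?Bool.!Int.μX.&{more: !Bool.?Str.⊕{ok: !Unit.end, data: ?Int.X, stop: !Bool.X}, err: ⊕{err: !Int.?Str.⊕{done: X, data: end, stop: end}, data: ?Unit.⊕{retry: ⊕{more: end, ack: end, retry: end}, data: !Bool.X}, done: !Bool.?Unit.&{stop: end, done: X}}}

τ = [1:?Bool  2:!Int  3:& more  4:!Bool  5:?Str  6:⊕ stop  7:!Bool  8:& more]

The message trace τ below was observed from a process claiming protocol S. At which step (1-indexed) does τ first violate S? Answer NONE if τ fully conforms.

step 1: ?Bool  ok  residual = !Int.μX.…
step 2: !Int  ok  residual = μX.…
step 3: & more  ok  residual = !Bool.?Str.⊕{ok: !Unit.end, data: ?Int.μX.…, stop: !Bool.μX.…}
step 4: !Bool  ok  residual = ?Str.⊕{ok: !Unit.end, data: ?Int.μX.…, stop: !Bool.μX.…}
step 5: ?Str  ok  residual = ⊕{ok: !Unit.end, data: ?Int.μX.…, stop: !Bool.μX.…}
step 6: ⊕ stop  ok  residual = !Bool.μX.…
step 7: !Bool  ok  residual = μX.…
step 8: & more  ok  residual = !Bool.?Str.⊕{ok: !Unit.end, data: ?Int.μX.…, stop: !Bool.μX.…}
τ conforms to S (length 8)

NONE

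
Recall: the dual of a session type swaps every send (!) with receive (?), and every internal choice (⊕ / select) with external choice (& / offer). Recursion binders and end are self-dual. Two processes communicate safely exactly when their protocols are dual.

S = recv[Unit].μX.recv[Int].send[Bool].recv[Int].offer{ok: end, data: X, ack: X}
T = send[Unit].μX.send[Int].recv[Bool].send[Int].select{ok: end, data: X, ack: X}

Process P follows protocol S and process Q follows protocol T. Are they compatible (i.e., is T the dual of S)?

YES

recv[Unit] ‖ send[Unit]  ok
  μX ‖ μX  ok (rec unchanged)
    recv[Int] ‖ send[Int]  ok
      send[Bool] ‖ recv[Bool]  ok
        recv[Int] ‖ send[Int]  ok
          offer{ok,data,ack} ‖ select{ok,data,ack}  ok label sets agree
            [ok]
              end ‖ end  ok
            [data]
              X ‖ X  ok
            [ack]
              X ‖ X  ok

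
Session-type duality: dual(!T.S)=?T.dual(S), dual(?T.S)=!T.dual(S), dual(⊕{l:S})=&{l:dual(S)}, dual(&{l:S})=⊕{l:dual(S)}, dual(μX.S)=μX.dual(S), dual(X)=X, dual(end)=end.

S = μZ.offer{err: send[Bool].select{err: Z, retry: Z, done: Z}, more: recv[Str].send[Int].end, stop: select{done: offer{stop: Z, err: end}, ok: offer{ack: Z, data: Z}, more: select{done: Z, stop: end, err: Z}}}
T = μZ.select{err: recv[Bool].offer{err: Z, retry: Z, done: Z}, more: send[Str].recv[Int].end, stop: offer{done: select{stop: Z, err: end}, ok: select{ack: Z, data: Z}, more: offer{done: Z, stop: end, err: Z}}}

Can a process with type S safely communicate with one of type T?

μZ vs μZ  ✓ (rec unchanged)
  offer{err,more,stop} vs select{err,more,stop}  ✓ labels match
    [err]
      send[Bool] vs recv[Bool]  ✓
        select{err,retry,done} vs offer{err,retry,done}  ✓ labels match
          [err]
            Z vs Z  ✓
          [retry]
            Z vs Z  ✓
          [done]
            Z vs Z  ✓
    [more]
      recv[Str] vs send[Str]  ✓
        send[Int] vs recv[Int]  ✓
          end vs end  ✓
    [stop]
      select{done,ok,more} vs offer{done,ok,more}  ✓ labels match
        [done]
          offer{stop,err} vs select{stop,err}  ✓ labels match
            [stop]
              Z vs Z  ✓
            [err]
              end vs end  ✓
        [ok]
          offer{ack,data} vs select{ack,data}  ✓ labels match
            [ack]
              Z vs Z  ✓
            [data]
              Z vs Z  ✓
        [more]
          select{done,stop,err} vs offer{done,stop,err}  ✓ labels match
            [done]
              Z vs Z  ✓
            [stop]
              end vs end  ✓
            [err]
              Z vs Z  ✓

YES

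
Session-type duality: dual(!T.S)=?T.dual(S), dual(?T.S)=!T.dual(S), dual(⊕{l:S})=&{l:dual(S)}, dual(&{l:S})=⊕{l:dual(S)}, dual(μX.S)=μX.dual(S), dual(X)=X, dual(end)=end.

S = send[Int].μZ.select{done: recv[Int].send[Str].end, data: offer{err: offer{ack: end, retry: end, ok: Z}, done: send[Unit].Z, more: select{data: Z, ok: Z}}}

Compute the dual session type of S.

send[Int] → recv[Int]
  μZ → μZ  (μ self-dual)
    select{done,data} → offer{done,data}  (select→offer)
      [done]
        recv[Int] → send[Int]
          send[Str] → recv[Str]
            end ↦ end
      [data]
        offer{err,done,more} → select{err,done,more}  (offer→select)
          [err]
            offer{ack,retry,ok} → select{ack,retry,ok}  (offer→select)
              [ack]
                end ↦ end
              [retry]
                end ↦ end
              [ok]
                Z ↦ Z
          [done]
            send[Unit] → recv[Unit]
              Z ↦ Z
          [more]
            select{data,ok} → offer{data,ok}  (select→offer)
              [data]
                Z ↦ Z
              [ok]
                Z ↦ Z

recv[Int].μZ.offer{done: send[Int].recv[Str].end, data: select{err: select{ack: end, retry: end, ok: Z}, done: recv[Unit].Z, more: offer{data: Z, ok: Z}}}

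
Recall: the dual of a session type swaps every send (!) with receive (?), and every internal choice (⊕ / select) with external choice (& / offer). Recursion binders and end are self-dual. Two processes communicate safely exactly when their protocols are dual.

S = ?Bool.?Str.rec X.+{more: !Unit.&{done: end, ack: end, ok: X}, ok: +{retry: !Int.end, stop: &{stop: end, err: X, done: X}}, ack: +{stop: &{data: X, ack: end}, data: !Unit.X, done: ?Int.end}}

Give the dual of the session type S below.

?Bool → !Bool
  ?Str → !Str
    rec X → rec X  (binder kept)
      +{more,ok,ack} → &{more,ok,ack}  (select→offer)
        case more:
          !Unit → ?Unit
            &{done,ack,ok} → +{done,ack,ok}  (&→⊕)
              case done:
                end self-dual
              case ack:
                end self-dual
              case ok:
                X self-dual
        case ok:
          +{retry,stop} → &{retry,stop}  (select→offer)
            case retry:
              !Int → ?Int
                end self-dual
            case stop:
              &{stop,err,done} → +{stop,err,done}  (&→⊕)
                case stop:
                  end self-dual
                case err:
                  X self-dual
                case done:
                  X self-dual
        case ack:
          +{stop,data,done} → &{stop,data,done}  (select→offer)
            case stop:
              &{data,ack} → +{data,ack}  (&→⊕)
                case data:
                  X self-dual
                case ack:
                  end self-dual
            case data:
              !Unit → ?Unit
                X self-dual
            case done:
              ?Int → !Int
                end self-dual

!Bool.!Str.rec X.&{more: ?Unit.+{done: end, ack: end, ok: X}, ok: &{retry: ?Int.end, stop: +{stop: end, err: X, done: X}}, ack: &{stop: +{data: X, ack: end}, data: ?Unit.X, done: !Int.end}}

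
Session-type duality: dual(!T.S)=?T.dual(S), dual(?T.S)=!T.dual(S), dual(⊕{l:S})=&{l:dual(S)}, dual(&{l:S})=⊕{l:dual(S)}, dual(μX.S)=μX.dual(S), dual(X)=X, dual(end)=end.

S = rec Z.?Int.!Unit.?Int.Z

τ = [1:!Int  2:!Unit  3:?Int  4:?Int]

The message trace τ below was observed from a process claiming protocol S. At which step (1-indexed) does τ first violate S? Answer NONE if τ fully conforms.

1

@1 got !Int, protocol expects ?Int  ✗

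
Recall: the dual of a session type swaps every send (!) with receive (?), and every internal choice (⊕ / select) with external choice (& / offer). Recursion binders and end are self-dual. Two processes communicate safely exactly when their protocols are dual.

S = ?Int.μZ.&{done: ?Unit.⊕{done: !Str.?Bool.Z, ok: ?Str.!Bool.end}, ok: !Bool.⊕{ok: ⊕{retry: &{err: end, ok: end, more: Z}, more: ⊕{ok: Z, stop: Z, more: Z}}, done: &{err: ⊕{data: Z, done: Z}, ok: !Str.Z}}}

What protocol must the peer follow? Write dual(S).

!Int.μZ.⊕{done: !Unit.&{done: ?Str.!Bool.Z, ok: !Str.?Bool.end}, ok: ?Bool.&{ok: &{retry: ⊕{err: end, ok: end, more: Z}, more: &{ok: Z, stop: Z, more: Z}}, done: ⊕{err: &{data: Z, done: Z}, ok: ?Str.Z}}}

?Int = !Int
  μZ = μZ  (rec unchanged)
    &{done,ok} = ⊕{done,ok}  (&→⊕)
      case done:
        ?Unit = !Unit
          ⊕{done,ok} = &{done,ok}  (⊕→&)
            case done:
              !Str = ?Str
                ?Bool = !Bool
                  Z ↦ Z
            case ok:
              ?Str = !Str
                !Bool = ?Bool
                  end ↦ end
      case ok:
        !Bool = ?Bool
          ⊕{ok,done} = &{ok,done}  (⊕→&)
            case ok:
              ⊕{retry,more} = &{retry,more}  (⊕→&)
                case retry:
                  &{err,ok,more} = ⊕{err,ok,more}  (&→⊕)
                    case err:
                      end ↦ end
                    case ok:
                      end ↦ end
                    case more:
                      Z ↦ Z
                case more:
                  ⊕{ok,stop,more} = &{ok,stop,more}  (⊕→&)
                    case ok:
                      Z ↦ Z
                    case stop:
                      Z ↦ Z
                    case more:
                      Z ↦ Z
            case done:
              &{err,ok} = ⊕{err,ok}  (&→⊕)
                case err:
                  ⊕{data,done} = &{data,done}  (⊕→&)
                    case data:
                      Z ↦ Z
                    case done:
                      Z ↦ Z
                case ok:
                  !Str = ?Str
                    Z ↦ Z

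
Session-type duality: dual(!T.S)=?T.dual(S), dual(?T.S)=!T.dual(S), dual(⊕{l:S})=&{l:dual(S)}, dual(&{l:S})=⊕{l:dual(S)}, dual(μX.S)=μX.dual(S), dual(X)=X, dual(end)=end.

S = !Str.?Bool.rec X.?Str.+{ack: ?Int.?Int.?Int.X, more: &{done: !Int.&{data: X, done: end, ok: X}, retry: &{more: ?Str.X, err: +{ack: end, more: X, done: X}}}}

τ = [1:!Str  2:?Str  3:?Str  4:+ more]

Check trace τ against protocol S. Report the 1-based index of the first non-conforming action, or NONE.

[1] !Str  match  cont: ?Bool.rec X.…
[2] got ?Str, protocol expects ?Bool  ✗

2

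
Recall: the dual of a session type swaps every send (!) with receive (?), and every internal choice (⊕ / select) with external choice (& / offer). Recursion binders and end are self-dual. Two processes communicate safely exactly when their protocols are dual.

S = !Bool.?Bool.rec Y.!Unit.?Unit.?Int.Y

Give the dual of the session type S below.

?Bool.!Bool.rec Y.?Unit.!Unit.!Int.Y

!Bool → ?Bool
  ?Bool → !Bool
    rec Y → rec Y  (μ self-dual)
      !Unit → ?Unit
        ?Unit → !Unit
          ?Int → !Int
            Y ↦ Y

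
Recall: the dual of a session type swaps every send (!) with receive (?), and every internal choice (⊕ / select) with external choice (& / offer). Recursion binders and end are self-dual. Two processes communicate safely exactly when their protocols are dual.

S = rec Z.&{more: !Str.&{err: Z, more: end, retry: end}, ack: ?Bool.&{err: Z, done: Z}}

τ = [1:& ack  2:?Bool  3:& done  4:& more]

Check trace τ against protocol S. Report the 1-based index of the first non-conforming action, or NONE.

[1] & ack  ok  cont: ?Bool.&{err: rec Z.…, done: rec Z.…}
[2] ?Bool  ok  cont: &{err: rec Z.…, done: rec Z.…}
[3] & done  ok  cont: rec Z.…
[4] & more  ok  cont: !Str.&{err: rec Z.…, more: end, retry: end}
τ conforms to S (length 4)

NONE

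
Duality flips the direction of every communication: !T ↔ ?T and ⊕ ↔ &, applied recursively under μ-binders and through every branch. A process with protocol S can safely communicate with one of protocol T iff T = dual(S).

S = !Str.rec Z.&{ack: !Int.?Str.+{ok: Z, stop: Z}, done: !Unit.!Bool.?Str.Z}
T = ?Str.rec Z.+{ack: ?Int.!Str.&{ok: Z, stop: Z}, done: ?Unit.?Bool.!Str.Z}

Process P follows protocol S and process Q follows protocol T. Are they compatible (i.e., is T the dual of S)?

YES

!Str | ?Str  match
  rec Z | rec Z  match (binder kept)
    &{ack,done} | +{ack,done}  match label sets agree
      • ack:
        !Int | ?Int  match
          ?Str | !Str  match
            +{ok,stop} | &{ok,stop}  match label sets agree
              • ok:
                Z | Z  match
              • stop:
                Z | Z  match
      • done:
        !Unit | ?Unit  match
          !Bool | ?Bool  match
            ?Str | !Str  match
              Z | Z  match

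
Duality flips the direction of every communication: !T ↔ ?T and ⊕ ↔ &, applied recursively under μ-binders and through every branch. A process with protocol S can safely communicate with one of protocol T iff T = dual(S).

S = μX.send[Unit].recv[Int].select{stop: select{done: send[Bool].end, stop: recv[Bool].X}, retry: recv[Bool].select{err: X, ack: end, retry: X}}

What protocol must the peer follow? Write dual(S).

μX.recv[Unit].send[Int].offer{stop: offer{done: recv[Bool].end, stop: send[Bool].X}, retry: send[Bool].offer{err: X, ack: end, retry: X}}

μX ↦ μX  (binder kept)
  send[Unit] ↦ recv[Unit]
    recv[Int] ↦ send[Int]
      select{stop,retry} ↦ offer{stop,retry}  (internal→external)
        [stop]
          select{done,stop} ↦ offer{done,stop}  (internal→external)
            [done]
              send[Bool] ↦ recv[Bool]
                end self-dual
            [stop]
              recv[Bool] ↦ send[Bool]
                X self-dual
        [retry]
          recv[Bool] ↦ send[Bool]
            select{err,ack,retry} ↦ offer{err,ack,retry}  (internal→external)
              [err]
                X self-dual
              [ack]
                end self-dual
              [retry]
                X self-dual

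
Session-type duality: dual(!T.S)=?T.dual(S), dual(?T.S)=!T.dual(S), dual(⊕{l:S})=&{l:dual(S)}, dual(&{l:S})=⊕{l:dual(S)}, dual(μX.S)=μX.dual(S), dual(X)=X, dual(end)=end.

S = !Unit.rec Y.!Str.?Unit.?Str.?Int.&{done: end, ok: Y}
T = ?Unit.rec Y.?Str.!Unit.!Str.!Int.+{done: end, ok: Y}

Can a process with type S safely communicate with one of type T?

YES

!Unit | ?Unit  ✓
  rec Y | rec Y  ✓ (binder kept)
    !Str | ?Str  ✓
      ?Unit | !Unit  ✓
        ?Str | !Str  ✓
          ?Int | !Int  ✓
            &{done,ok} | +{done,ok}  ✓ labels match
              case done:
                end | end  ✓
              case ok:
                Y | Y  ✓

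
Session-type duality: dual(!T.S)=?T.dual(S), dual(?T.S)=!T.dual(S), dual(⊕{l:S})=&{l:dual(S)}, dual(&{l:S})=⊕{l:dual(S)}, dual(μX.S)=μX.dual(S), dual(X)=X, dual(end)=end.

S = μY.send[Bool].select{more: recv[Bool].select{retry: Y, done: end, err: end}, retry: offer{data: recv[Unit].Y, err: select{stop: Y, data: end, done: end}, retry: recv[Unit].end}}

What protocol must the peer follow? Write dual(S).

μY → μY  (μ self-dual)
  send[Bool] → recv[Bool]
    select{more,retry} → offer{more,retry}  (⊕→&)
      [more]
        recv[Bool] → send[Bool]
          select{retry,done,err} → offer{retry,done,err}  (⊕→&)
            [retry]
              dual(Y) = Y
            [done]
              dual(end) = end
            [err]
              dual(end) = end
      [retry]
        offer{data,err,retry} → select{data,err,retry}  (external→internal)
          [data]
            recv[Unit] → send[Unit]
              dual(Y) = Y
          [err]
            select{stop,data,done} → offer{stop,data,done}  (⊕→&)
              [stop]
                dual(Y) = Y
              [data]
                dual(end) = end
              [done]
                dual(end) = end
          [retry]
            recv[Unit] → send[Unit]
              dual(end) = end

μY.recv[Bool].offer{more: send[Bool].offer{retry: Y, done: end, err: end}, retry: select{data: send[Unit].Y, err: offer{stop: Y, data: end, done: end}, retry: send[Unit].end}}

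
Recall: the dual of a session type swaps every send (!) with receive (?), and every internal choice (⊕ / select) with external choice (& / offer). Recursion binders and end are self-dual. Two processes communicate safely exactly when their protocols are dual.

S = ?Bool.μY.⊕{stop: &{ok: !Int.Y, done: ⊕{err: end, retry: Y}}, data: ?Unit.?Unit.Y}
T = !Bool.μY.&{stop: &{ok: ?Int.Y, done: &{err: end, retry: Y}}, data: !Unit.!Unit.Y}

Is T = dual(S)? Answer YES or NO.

NO

?Bool vs !Bool  match
  μY vs μY  match (rec unchanged)
    ⊕{stop,data} vs &{stop,data}  match labels match
      case stop:
        &{ok,done} vs &{ok,done}  ✗ choice polarity not flipped — not dual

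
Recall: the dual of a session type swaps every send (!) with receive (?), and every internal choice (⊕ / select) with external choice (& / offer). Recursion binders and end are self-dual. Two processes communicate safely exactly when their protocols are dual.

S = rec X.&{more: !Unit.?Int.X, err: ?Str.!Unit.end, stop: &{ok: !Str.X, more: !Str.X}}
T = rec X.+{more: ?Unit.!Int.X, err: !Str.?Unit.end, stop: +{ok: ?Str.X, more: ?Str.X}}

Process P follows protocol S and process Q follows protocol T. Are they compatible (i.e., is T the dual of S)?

rec X | rec X  match (binder kept)
  &{more,err,stop} | +{more,err,stop}  match same labels
    • more:
      !Unit | ?Unit  match
        ?Int | !Int  match
          X | X  match
    • err:
      ?Str | !Str  match
        !Unit | ?Unit  match
          end | end  match
    • stop:
      &{ok,more} | +{ok,more}  match same labels
        • ok:
          !Str | ?Str  match
            X | X  match
        • more:
          !Str | ?Str  match
            X | X  match

YES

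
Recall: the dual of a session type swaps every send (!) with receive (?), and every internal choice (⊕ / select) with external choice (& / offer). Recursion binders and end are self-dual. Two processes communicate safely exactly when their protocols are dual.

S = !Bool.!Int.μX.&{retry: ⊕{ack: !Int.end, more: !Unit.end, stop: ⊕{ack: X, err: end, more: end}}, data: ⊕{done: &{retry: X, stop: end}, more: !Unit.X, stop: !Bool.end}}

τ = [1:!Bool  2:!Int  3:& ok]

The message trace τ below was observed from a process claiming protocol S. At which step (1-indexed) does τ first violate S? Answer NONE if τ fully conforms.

@1 !Bool  ok  state: !Int.μX.…
@2 !Int  ok  state: μX.…
@3 got & ok, protocol expects & retry or & data  ✗

3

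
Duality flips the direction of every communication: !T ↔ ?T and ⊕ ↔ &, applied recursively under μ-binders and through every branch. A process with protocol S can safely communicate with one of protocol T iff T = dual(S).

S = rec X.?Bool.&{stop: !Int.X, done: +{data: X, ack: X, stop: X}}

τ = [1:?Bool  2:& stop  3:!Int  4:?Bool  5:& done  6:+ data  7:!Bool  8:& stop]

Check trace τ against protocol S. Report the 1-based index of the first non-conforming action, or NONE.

[1] ?Bool  ✓  cont: &{stop: !Int.rec X.…, done: +{data: rec X.…, ack: rec X.…, stop: rec X.…}}
[2] & stop  ✓  cont: !Int.rec X.…
[3] !Int  ✓  cont: rec X.…
[4] ?Bool  ✓  cont: &{stop: !Int.rec X.…, done: +{data: rec X.…, ack: rec X.…, stop: rec X.…}}
[5] & done  ✓  cont: +{data: rec X.…, ack: rec X.…, stop: rec X.…}
[6] + data  ✓  cont: rec X.…
[7] got !Bool, protocol expects ?Bool  ✗

7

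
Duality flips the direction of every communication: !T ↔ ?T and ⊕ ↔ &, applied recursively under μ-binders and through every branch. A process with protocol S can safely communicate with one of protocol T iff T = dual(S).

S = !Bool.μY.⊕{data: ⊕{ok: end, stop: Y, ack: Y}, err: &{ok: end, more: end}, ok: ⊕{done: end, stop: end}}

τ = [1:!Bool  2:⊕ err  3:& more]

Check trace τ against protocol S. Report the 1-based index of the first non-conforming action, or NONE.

NONE

step 1: !Bool  match  state: μY.…
step 2: ⊕ err  match  state: &{ok: end, more: end}
step 3: & more  match  state: end
trace exhausted — no violation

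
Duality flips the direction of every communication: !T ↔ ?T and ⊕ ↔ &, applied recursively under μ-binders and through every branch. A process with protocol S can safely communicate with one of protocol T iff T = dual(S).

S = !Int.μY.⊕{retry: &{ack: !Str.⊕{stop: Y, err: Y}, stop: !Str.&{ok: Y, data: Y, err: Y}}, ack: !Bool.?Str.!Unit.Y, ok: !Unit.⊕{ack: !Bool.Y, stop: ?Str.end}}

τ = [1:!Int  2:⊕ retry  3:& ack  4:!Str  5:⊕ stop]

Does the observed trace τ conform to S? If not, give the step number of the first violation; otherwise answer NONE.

NONE

@1 !Int  match  now at μY.…
@2 ⊕ retry  match  now at &{ack: !Str.⊕{stop: μY.…, err: μY.…}, stop: !Str.&{ok: μY.…, data: μY.…, err: μY.…}}
@3 & ack  match  now at !Str.⊕{stop: μY.…, err: μY.…}
@4 !Str  match  now at ⊕{stop: μY.…, err: μY.…}
@5 ⊕ stop  match  now at μY.…
τ conforms to S (length 5)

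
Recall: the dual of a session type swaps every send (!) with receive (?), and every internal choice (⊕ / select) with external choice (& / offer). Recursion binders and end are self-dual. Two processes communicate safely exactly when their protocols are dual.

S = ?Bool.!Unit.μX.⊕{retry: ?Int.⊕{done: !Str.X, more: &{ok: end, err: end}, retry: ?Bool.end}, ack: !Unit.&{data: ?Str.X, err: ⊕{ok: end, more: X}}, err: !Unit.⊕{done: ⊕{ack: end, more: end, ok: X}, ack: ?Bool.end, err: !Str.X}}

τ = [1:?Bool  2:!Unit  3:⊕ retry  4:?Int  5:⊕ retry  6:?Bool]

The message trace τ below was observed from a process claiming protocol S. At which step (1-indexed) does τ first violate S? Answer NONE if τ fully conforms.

step 1: ?Bool  match  residual = !Unit.μX.…
step 2: !Unit  match  residual = μX.…
step 3: ⊕ retry  match  residual = ?Int.⊕{done: !Str.μX.…, more: &{ok: end, err: end}, retry: ?Bool.end}
step 4: ?Int  match  residual = ⊕{done: !Str.μX.…, more: &{ok: end, err: end}, retry: ?Bool.end}
step 5: ⊕ retry  match  residual = ?Bool.end
step 6: ?Bool  match  residual = end
trace exhausted — no violation

NONE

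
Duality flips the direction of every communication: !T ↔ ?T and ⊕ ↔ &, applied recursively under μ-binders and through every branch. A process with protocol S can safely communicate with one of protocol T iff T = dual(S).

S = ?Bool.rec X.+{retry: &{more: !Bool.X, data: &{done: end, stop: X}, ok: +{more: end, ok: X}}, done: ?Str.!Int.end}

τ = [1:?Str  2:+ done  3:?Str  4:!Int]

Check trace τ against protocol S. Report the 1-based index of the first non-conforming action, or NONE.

1

[1] got ?Str, protocol expects ?Bool  ✗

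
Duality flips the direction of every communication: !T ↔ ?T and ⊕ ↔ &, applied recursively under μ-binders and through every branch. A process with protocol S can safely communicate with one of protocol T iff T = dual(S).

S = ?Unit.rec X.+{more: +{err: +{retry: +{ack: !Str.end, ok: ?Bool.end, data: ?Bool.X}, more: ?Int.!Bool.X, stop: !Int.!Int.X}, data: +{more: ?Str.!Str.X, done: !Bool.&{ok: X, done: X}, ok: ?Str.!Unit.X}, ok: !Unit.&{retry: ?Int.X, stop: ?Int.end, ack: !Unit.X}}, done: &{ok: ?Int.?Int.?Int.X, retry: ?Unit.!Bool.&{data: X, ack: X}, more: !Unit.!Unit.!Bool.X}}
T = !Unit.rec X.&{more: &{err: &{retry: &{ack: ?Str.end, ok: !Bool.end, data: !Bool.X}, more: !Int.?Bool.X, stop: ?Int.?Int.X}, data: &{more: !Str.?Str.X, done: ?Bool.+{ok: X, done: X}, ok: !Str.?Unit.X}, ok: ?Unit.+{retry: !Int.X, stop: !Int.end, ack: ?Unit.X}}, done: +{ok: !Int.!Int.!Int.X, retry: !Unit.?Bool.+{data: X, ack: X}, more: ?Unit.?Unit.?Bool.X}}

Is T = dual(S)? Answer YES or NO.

?Unit ‖ !Unit  ok
  rec X ‖ rec X  ok (binder kept)
    +{more,done} ‖ &{more,done}  ok same labels
      • more:
        +{err,data,ok} ‖ &{err,data,ok}  ok same labels
          • err:
            +{retry,more,stop} ‖ &{retry,more,stop}  ok same labels
              • retry:
                +{ack,ok,data} ‖ &{ack,ok,data}  ok same labels
                  • ack:
                    !Str ‖ ?Str  ok
                      end ‖ end  ok
                  • ok:
                    ?Bool ‖ !Bool  ok
                      end ‖ end  ok
                  • data:
                    ?Bool ‖ !Bool  ok
                      X ‖ X  ok
              • more:
                ?Int ‖ !Int  ok
                  !Bool ‖ ?Bool  ok
                    X ‖ X  ok
              • stop:
                !Int ‖ ?Int  ok
                  !Int ‖ ?Int  ok
                    X ‖ X  ok
          • data:
            +{more,done,ok} ‖ &{more,done,ok}  ok same labels
              • more:
                ?Str ‖ !Str  ok
                  !Str ‖ ?Str  ok
                    X ‖ X  ok
              • done:
                !Bool ‖ ?Bool  ok
                  &{ok,done} ‖ +{ok,done}  ok same labels
                    • ok:
                      X ‖ X  ok
                    • done:
                      X ‖ X  ok
              • ok:
                ?Str ‖ !Str  ok
                  !Unit ‖ ?Unit  ok
                    X ‖ X  ok
          • ok:
            !Unit ‖ ?Unit  ok
              &{retry,stop,ack} ‖ +{retry,stop,ack}  ok same labels
                • retry:
                  ?Int ‖ !Int  ok
                    X ‖ X  ok
                • stop:
                  ?Int ‖ !Int  ok
                    end ‖ end  ok
                • ack:
                  !Unit ‖ ?Unit  ok
                    X ‖ X  ok
      • done:
        &{ok,retry,more} ‖ +{ok,retry,more}  ok same labels
          • ok:
            ?Int ‖ !Int  ok
              ?Int ‖ !Int  ok
                ?Int ‖ !Int  ok
                  X ‖ X  ok
          • retry:
            ?Unit ‖ !Unit  ok
              !Bool ‖ ?Bool  ok
                &{data,ack} ‖ +{data,ack}  ok same labels
                  • data:
                    X ‖ X  ok
                  • ack:
                    X ‖ X  ok
          • more:
            !Unit ‖ ?Unit  ok
              !Unit ‖ ?Unit  ok
                !Bool ‖ ?Bool  ok
                  X ‖ X  ok

YES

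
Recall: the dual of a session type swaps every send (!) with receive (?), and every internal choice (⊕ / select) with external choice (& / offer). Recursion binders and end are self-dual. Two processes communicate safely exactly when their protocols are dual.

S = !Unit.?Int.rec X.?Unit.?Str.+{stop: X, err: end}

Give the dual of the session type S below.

?Unit.!Int.rec X.!Unit.!Str.&{stop: X, err: end}

!Unit → ?Unit
  ?Int → !Int
    rec X → rec X  (μ self-dual)
      ?Unit → !Unit
        ?Str → !Str
          +{stop,err} → &{stop,err}  (select→offer)
            [stop]
              dual(X) = X
            [err]
              dual(end) = end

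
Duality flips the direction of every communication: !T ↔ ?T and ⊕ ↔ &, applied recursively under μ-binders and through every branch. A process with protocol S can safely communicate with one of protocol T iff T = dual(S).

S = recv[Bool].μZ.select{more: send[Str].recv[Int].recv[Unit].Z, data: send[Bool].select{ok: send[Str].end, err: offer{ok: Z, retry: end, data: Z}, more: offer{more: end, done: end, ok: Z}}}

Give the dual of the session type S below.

send[Bool].μZ.offer{more: recv[Str].send[Int].send[Unit].Z, data: recv[Bool].offer{ok: recv[Str].end, err: select{ok: Z, retry: end, data: Z}, more: select{more: end, done: end, ok: Z}}}

recv[Bool] ↦ send[Bool]
  μZ ↦ μZ  (binder kept)
    select{more,data} ↦ offer{more,data}  (select→offer)
      case more:
        send[Str] ↦ recv[Str]
          recv[Int] ↦ send[Int]
            recv[Unit] ↦ send[Unit]
              Z self-dual
      case data:
        send[Bool] ↦ recv[Bool]
          select{ok,err,more} ↦ offer{ok,err,more}  (select→offer)
            case ok:
              send[Str] ↦ recv[Str]
                end self-dual
            case err:
              offer{ok,retry,data} ↦ select{ok,retry,data}  (offer→select)
                case ok:
                  Z self-dual
                case retry:
                  end self-dual
                case data:
                  Z self-dual
            case more:
              offer{more,done,ok} ↦ select{more,done,ok}  (offer→select)
                case more:
                  end self-dual
                case done:
                  end self-dual
                case ok:
                  Z self-dual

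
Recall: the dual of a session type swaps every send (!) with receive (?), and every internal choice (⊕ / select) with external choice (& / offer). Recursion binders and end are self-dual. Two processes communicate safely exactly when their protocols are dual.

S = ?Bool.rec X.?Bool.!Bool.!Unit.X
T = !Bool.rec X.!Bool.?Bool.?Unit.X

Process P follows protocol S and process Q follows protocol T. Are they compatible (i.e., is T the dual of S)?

YES

?Bool vs !Bool  ok
  rec X vs rec X  ok (μ self-dual)
    ?Bool vs !Bool  ok
      !Bool vs ?Bool  ok
        !Unit vs ?Unit  ok
          X vs X  ok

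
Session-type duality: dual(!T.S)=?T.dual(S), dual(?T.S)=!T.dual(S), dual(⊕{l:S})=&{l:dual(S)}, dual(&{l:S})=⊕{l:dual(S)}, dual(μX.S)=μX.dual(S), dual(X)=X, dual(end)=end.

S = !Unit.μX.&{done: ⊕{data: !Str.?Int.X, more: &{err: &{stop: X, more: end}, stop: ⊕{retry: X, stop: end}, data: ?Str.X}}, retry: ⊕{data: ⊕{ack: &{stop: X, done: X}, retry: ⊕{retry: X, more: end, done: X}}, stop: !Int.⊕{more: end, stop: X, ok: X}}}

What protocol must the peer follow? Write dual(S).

?Unit.μX.⊕{done: &{data: ?Str.!Int.X, more: ⊕{err: ⊕{stop: X, more: end}, stop: &{retry: X, stop: end}, data: !Str.X}}, retry: &{data: &{ack: ⊕{stop: X, done: X}, retry: &{retry: X, more: end, done: X}}, stop: ?Int.&{more: end, stop: X, ok: X}}}

!Unit = ?Unit
  μX = μX  (μ self-dual)
    &{done,retry} = ⊕{done,retry}  (external→internal)
      [done]
        ⊕{data,more} = &{data,more}  (⊕→&)
          [data]
            !Str = ?Str
              ?Int = !Int
                X ↦ X
          [more]
            &{err,stop,data} = ⊕{err,stop,data}  (external→internal)
              [err]
                &{stop,more} = ⊕{stop,more}  (external→internal)
                  [stop]
                    X ↦ X
                  [more]
                    end ↦ end
              [stop]
                ⊕{retry,stop} = &{retry,stop}  (⊕→&)
                  [retry]
                    X ↦ X
                  [stop]
                    end ↦ end
              [data]
                ?Str = !Str
                  X ↦ X
      [retry]
        ⊕{data,stop} = &{data,stop}  (⊕→&)
          [data]
            ⊕{ack,retry} = &{ack,retry}  (⊕→&)
              [ack]
                &{stop,done} = ⊕{stop,done}  (external→internal)
                  [stop]
                    X ↦ X
                  [done]
                    X ↦ X
              [retry]
                ⊕{retry,more,done} = &{retry,more,done}  (⊕→&)
                  [retry]
                    X ↦ X
                  [more]
                    end ↦ end
                  [done]
                    X ↦ X
          [stop]
            !Int = ?Int
              ⊕{more,stop,ok} = &{more,stop,ok}  (⊕→&)
                [more]
                  end ↦ end
                [stop]
                  X ↦ X
                [ok]
                  X ↦ X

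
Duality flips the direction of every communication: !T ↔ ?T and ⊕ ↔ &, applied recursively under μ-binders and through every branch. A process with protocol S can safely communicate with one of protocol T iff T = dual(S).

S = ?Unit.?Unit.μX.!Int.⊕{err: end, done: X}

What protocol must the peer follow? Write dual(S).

?Unit = !Unit
  ?Unit = !Unit
    μX = μX  (μ self-dual)
      !Int = ?Int
        ⊕{err,done} = &{err,done}  (select→offer)
          [err]
            dual(end) = end
          [done]
            dual(X) = X

!Unit.!Unit.μX.?Int.&{err: end, done: X}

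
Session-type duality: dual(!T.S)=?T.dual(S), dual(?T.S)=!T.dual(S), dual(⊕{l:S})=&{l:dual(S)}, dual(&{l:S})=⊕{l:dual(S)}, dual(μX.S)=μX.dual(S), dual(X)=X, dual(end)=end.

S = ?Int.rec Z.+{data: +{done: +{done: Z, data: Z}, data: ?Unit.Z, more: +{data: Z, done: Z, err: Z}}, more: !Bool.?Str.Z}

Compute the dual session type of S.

?Int ↦ !Int
  rec Z ↦ rec Z  (rec unchanged)
    +{data,more} ↦ &{data,more}  (⊕→&)
      • data:
        +{done,data,more} ↦ &{done,data,more}  (⊕→&)
          • done:
            +{done,data} ↦ &{done,data}  (⊕→&)
              • done:
                Z ↦ Z
              • data:
                Z ↦ Z
          • data:
            ?Unit ↦ !Unit
              Z ↦ Z
          • more:
            +{data,done,err} ↦ &{data,done,err}  (⊕→&)
              • data:
                Z ↦ Z
              • done:
                Z ↦ Z
              • err:
                Z ↦ Z
      • more:
        !Bool ↦ ?Bool
          ?Str ↦ !Str
            Z ↦ Z

!Int.rec Z.&{data: &{done: &{done: Z, data: Z}, data: !Unit.Z, more: &{data: Z, done: Z, err: Z}}, more: ?Bool.!Str.Z}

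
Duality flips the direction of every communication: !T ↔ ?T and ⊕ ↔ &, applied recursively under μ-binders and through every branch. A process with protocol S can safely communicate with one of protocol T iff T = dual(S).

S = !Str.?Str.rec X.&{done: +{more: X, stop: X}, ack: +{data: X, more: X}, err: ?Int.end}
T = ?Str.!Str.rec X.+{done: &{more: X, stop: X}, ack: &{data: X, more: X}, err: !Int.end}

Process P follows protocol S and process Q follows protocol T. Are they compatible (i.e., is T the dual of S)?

YES

!Str vs ?Str  ok
  ?Str vs !Str  ok
    rec X vs rec X  ok (rec unchanged)
      &{done,ack,err} vs +{done,ack,err}  ok label sets agree
        [done]
          +{more,stop} vs &{more,stop}  ok label sets agree
            [more]
              X vs X  ok
            [stop]
              X vs X  ok
        [ack]
          +{data,more} vs &{data,more}  ok label sets agree
            [data]
              X vs X  ok
            [more]
              X vs X  ok
        [err]
          ?Int vs !Int  ok
            end vs end  ok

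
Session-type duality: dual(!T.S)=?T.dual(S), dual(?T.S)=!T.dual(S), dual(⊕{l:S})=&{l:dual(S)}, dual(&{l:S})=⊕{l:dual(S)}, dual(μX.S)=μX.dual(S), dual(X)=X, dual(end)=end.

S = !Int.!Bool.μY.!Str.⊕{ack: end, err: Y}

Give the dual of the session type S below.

?Int.?Bool.μY.?Str.&{ack: end, err: Y}

!Int = ?Int
  !Bool = ?Bool
    μY = μY  (μ self-dual)
      !Str = ?Str
        ⊕{ack,err} = &{ack,err}  (⊕→&)
          [ack]
            end self-dual
          [err]
            Y self-dual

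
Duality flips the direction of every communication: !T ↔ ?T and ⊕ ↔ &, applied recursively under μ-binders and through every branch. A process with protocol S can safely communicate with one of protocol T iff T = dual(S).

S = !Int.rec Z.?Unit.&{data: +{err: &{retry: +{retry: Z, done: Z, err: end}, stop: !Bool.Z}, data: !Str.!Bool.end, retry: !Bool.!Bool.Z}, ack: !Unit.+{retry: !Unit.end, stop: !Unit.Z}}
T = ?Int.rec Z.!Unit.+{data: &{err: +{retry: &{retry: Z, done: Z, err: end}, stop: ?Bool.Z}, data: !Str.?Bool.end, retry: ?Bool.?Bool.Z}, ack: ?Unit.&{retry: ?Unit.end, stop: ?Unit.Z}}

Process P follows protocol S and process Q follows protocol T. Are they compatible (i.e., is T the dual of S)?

NO

!Int | ?Int  match
  rec Z | rec Z  match (rec unchanged)
    ?Unit | !Unit  match
      &{data,ack} | +{data,ack}  match same labels
        [data]
          +{err,data,retry} | &{err,data,retry}  match same labels
            [err]
              &{retry,stop} | +{retry,stop}  match same labels
                [retry]
                  +{retry,done,err} | &{retry,done,err}  match same labels
                    [retry]
                      Z | Z  match
                    [done]
                      Z | Z  match
                    [err]
                      end | end  match
                [stop]
                  !Bool | ?Bool  match
                    Z | Z  match
            [data]
              !Str | !Str  ✗ same direction on both sides — not dual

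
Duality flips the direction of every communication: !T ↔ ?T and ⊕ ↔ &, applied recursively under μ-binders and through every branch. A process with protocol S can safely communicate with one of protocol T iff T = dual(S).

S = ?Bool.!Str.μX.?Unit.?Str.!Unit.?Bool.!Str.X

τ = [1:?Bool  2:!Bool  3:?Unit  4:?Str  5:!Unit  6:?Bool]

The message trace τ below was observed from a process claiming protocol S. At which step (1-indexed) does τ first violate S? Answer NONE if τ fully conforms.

step 1: ?Bool  ok  cont: !Str.μX.…
step 2: got !Bool, protocol expects !Str  ✗

2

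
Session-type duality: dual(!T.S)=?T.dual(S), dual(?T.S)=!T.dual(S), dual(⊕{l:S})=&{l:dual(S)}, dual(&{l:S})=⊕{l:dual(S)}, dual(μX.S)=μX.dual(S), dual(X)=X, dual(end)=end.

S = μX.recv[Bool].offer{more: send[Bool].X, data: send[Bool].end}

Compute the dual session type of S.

μX → μX  (μ self-dual)
  recv[Bool] → send[Bool]
    offer{more,data} → select{more,data}  (external→internal)
      case more:
        send[Bool] → recv[Bool]
          X self-dual
      case data:
        send[Bool] → recv[Bool]
          end self-dual

μX.send[Bool].select{more: recv[Bool].X, data: recv[Bool].end}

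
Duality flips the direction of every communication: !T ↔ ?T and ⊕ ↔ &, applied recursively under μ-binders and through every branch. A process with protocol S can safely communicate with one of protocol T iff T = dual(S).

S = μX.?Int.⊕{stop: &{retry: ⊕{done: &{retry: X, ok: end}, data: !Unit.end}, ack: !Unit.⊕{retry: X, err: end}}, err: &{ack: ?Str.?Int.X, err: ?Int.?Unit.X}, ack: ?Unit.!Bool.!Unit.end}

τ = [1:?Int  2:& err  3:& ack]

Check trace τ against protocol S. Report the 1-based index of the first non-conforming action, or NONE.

2

@1 ?Int  match  state: ⊕{stop: &{retry: ⊕{done: &{retry: μX.…, ok: end}, data: !Unit.end}, ack: !Unit.⊕{retry: μX.…, err: end}}, err: &{ack: ?Str.?Int.μX.…, err: ?Int.?Unit.μX.…}, ack: ?Unit.!Bool.!Unit.end}
@2 got & err, protocol expects ⊕ stop or ⊕ err or ⊕ ack  ✗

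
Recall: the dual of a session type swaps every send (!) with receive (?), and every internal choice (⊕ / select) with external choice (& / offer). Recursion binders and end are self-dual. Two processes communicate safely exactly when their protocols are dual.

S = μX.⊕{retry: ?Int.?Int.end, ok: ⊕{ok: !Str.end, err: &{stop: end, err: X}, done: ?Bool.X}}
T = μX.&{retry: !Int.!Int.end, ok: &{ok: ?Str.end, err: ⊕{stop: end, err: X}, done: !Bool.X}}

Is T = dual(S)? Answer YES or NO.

μX vs μX  ✓ (μ self-dual)
  ⊕{retry,ok} vs &{retry,ok}  ✓ label sets agree
    • retry:
      ?Int vs !Int  ✓
        ?Int vs !Int  ✓
          end vs end  ✓
    • ok:
      ⊕{ok,err,done} vs &{ok,err,done}  ✓ label sets agree
        • ok:
          !Str vs ?Str  ✓
            end vs end  ✓
        • err:
          &{stop,err} vs ⊕{stop,err}  ✓ label sets agree
            • stop:
              end vs end  ✓
            • err:
              X vs X  ✓
        • done:
          ?Bool vs !Bool  ✓
            X vs X  ✓

YES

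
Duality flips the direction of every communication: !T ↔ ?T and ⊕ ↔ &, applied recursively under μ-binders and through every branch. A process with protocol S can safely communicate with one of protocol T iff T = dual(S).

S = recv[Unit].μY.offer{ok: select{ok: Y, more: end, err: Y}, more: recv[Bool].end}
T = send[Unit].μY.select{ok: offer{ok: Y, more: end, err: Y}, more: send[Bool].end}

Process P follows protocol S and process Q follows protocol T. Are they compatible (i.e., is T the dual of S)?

YES

recv[Unit] ‖ send[Unit]  ✓
  μY ‖ μY  ✓ (rec unchanged)
    offer{ok,more} ‖ select{ok,more}  ✓ label sets agree
      case ok:
        select{ok,more,err} ‖ offer{ok,more,err}  ✓ label sets agree
          case ok:
            Y ‖ Y  ✓
          case more:
            end ‖ end  ✓
          case err:
            Y ‖ Y  ✓
      case more:
        recv[Bool] ‖ send[Bool]  ✓
          end ‖ end  ✓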